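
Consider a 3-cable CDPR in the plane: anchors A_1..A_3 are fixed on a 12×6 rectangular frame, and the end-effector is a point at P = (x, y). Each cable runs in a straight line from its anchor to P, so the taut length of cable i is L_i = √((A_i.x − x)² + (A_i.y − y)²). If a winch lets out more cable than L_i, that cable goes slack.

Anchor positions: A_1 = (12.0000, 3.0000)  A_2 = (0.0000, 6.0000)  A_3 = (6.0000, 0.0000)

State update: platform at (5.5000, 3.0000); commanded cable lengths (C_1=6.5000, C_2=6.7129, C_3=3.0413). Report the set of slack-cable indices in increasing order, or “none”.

2

cable 1: L_1 = ‖A_1−P‖ = 6.5000;  C_1 = 6.5000 → taut
cable 2: L_2 = ‖A_2−P‖ = 6.2650;  C_2 = 6.7129 → slack
cable 3: L_3 = ‖A_3−P‖ = 3.0414;  C_3 = 3.0413 → taut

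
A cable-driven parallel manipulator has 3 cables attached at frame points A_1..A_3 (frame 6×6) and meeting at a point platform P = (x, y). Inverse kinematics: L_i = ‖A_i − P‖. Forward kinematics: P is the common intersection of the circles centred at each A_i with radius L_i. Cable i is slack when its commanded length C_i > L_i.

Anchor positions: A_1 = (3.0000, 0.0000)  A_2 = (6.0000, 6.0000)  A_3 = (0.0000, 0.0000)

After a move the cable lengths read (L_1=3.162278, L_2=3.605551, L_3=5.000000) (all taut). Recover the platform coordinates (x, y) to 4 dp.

(4.0000, 3.0000)

circle eqns → linear via eq_j − eq_1; set c_j = A_j·A_j − L_j²
c_1 = 9.0000+0.0000−10.0000 = -1.0000
-6.0000·x − 12.0000·y = c_1−c_2 = -60.0000
6.0000·x + 0.0000·y = c_1−c_3 = 24.0000
solve first two rows → x=4.0000, y=3.0000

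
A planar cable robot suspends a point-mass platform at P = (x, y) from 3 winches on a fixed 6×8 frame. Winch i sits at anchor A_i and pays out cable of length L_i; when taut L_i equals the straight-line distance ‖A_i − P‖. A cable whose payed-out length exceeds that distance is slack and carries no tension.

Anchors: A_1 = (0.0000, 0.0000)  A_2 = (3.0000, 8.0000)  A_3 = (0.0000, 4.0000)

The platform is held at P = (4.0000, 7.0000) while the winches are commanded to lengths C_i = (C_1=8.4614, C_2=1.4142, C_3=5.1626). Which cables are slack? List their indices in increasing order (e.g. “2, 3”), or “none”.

i=1: geometric 8.0623 vs commanded 8.4614 ⇒ slack
i=2: geometric 1.4142 vs commanded 1.4142 ⇒ taut
i=3: geometric 5.0000 vs commanded 5.1626 ⇒ slack

1, 3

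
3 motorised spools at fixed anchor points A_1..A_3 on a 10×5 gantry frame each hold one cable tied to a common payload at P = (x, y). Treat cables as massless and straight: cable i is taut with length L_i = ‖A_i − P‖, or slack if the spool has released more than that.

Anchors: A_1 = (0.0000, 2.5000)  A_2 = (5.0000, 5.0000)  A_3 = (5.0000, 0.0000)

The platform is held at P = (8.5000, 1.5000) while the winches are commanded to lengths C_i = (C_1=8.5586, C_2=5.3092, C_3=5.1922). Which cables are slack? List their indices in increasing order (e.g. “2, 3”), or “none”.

2, 3

i=1: geometric 8.5586 vs commanded 8.5586 ⇒ taut
i=2: geometric 4.9497 vs commanded 5.3092 ⇒ slack
i=3: geometric 3.8079 vs commanded 5.1922 ⇒ slack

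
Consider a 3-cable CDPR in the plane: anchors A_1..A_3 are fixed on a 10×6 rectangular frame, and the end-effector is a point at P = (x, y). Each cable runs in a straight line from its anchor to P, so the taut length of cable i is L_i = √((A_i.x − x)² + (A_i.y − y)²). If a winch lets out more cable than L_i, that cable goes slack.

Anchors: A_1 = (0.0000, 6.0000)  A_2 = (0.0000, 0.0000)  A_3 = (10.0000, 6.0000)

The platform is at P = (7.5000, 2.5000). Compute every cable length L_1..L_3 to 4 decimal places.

(8.2765, 7.9057, 4.3012)

L_1 = √((0.0000−7.5000)² + (6.0000−2.5000)²) = 8.2765
L_2 = √((0.0000−7.5000)² + (0.0000−2.5000)²) = 7.9057
L_3 = √((10.0000−7.5000)² + (6.0000−2.5000)²) = 4.3012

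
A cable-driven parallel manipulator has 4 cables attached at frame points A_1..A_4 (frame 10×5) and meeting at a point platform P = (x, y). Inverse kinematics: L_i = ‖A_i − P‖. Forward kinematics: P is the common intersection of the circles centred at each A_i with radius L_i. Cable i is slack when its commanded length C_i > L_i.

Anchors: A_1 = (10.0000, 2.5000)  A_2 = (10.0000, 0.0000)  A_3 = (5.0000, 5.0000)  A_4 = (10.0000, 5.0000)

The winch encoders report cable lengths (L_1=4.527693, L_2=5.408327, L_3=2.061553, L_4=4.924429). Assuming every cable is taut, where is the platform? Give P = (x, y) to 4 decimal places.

each cable: (A_i−P)·(A_i−P) = L_i²; let k_i = ‖A_i‖²−L_i²
k_1 = 100.0000+6.2500−20.5000 = 85.7500
row 1: 0.0000x + 5.0000y = 15.0000  (k_2=70.7500)
row 2: 10.0000x − 5.0000y = 40.0000  (k_3=45.7500)
row 3: 0.0000x − 5.0000y = -15.0000  (k_4=100.7500)
Cramer on rows 1–2 → x = 5.5000, y = 3.0000
check cable 4: ‖A_4−P‖² = 24.2500 ≈ L_4² = 24.2500 ✓

(5.5000, 3.0000)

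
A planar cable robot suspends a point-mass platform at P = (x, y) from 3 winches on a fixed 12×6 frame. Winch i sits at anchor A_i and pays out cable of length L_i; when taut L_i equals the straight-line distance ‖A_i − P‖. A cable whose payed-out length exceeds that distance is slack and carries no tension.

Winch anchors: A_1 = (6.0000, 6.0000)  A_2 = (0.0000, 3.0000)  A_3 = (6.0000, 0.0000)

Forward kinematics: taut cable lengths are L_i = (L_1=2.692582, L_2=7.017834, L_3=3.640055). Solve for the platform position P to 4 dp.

expand ‖A_i−P‖²=L_i² and subtract eq 1 (c_i ≔ ‖A_i‖²−L_i²)
c_1 = 36.0000+36.0000−7.2500 = 64.7500
eq1−eq2 → [12.0000  6.0000]·P = 105.0000
eq1−eq3 → [0.0000  12.0000]·P = 42.0000
2×2 solve → P = (7.0000, 3.5000)

(7.0000, 3.5000)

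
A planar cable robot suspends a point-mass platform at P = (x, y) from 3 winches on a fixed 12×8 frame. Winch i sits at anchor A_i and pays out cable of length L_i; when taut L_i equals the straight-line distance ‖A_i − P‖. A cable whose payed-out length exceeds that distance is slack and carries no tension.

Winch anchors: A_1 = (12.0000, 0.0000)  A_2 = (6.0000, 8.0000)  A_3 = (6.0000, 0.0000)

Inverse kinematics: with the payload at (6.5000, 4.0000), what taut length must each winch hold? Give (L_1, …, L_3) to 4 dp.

(6.8007, 4.0311, 4.0311)

cable 1: Δx=5.5000, Δy=-4.0000; L_1 = √(Δx²+Δy²) = 6.8007
cable 2: Δx=-0.5000, Δy=4.0000; L_2 = √(Δx²+Δy²) = 4.0311
cable 3: Δx=-0.5000, Δy=-4.0000; L_3 = √(Δx²+Δy²) = 4.0311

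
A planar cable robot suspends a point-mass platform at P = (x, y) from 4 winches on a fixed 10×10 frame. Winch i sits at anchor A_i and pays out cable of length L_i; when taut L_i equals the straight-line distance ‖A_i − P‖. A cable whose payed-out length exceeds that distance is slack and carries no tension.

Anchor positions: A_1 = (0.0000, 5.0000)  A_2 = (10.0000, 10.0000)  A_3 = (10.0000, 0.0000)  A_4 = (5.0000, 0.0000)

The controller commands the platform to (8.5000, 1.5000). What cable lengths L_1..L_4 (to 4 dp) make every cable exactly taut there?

L_1: Δ = A_1−P = (-8.5000, 3.5000) → ‖Δ‖ = √84.5000 = 9.1924
L_2: Δ = A_2−P = (1.5000, 8.5000) → ‖Δ‖ = √74.5000 = 8.6313
L_3: Δ = A_3−P = (1.5000, -1.5000) → ‖Δ‖ = √4.5000 = 2.1213
L_4: Δ = A_4−P = (-3.5000, -1.5000) → ‖Δ‖ = √14.5000 = 3.8079

(9.1924, 8.6313, 2.1213, 3.8079)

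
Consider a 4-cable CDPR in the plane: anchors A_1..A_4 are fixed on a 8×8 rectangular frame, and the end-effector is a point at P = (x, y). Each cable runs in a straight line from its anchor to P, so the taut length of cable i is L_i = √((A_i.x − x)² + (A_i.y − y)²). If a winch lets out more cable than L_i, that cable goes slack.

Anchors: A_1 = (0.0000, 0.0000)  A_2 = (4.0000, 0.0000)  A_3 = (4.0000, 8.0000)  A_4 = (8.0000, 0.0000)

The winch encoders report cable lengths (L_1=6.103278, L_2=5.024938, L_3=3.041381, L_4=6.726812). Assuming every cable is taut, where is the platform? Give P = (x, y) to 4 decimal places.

(3.5000, 5.0000)

each cable: (A_i−P)·(A_i−P) = L_i²; let k_i = ‖A_i‖²−L_i²
k_1 = 0.0000+0.0000−37.2500 = -37.2500
row 1: -8.0000x + 0.0000y = -28.0000  (k_2=-9.2500)
row 2: -8.0000x − 16.0000y = -108.0000  (k_3=70.7500)
row 3: -16.0000x + 0.0000y = -56.0000  (k_4=18.7500)
Cramer on rows 1–2 → x = 3.5000, y = 5.0000
check cable 4: ‖A_4−P‖² = 45.2500 ≈ L_4² = 45.2500 ✓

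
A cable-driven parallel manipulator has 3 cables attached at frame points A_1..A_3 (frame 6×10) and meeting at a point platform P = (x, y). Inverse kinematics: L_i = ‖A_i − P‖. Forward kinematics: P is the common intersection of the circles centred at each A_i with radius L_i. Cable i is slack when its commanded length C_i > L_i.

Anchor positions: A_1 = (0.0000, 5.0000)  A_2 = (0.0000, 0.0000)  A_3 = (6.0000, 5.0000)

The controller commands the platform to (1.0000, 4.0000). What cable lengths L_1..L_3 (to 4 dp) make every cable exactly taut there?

L_1 = √((0.0000−1.0000)² + (5.0000−4.0000)²) = 1.4142
L_2 = √((0.0000−1.0000)² + (0.0000−4.0000)²) = 4.1231
L_3 = √((6.0000−1.0000)² + (5.0000−4.0000)²) = 5.0990

(1.4142, 4.1231, 5.0990)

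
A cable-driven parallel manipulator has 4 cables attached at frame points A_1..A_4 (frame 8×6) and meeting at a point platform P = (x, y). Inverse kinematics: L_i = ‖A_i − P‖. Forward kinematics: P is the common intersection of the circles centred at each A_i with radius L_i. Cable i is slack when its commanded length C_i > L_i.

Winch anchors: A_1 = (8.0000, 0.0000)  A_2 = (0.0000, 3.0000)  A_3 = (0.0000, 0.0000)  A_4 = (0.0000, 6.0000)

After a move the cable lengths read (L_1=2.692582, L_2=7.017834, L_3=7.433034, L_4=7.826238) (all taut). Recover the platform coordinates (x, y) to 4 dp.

each cable: (A_i−P)·(A_i−P) = L_i²; let q_i = ‖A_i‖²−L_i²
q_1 = 64.0000+0.0000−7.2500 = 56.7500
row 1: 16.0000x − 6.0000y = 97.0000  (q_2=-40.2500)
row 2: 16.0000x + 0.0000y = 112.0000  (q_3=-55.2500)
row 3: 16.0000x − 12.0000y = 82.0000  (q_4=-25.2500)
Cramer on rows 1–2 → x = 7.0000, y = 2.5000
check cable 4: ‖A_4−P‖² = 61.2500 ≈ L_4² = 61.2500 ✓

(7.0000, 2.5000)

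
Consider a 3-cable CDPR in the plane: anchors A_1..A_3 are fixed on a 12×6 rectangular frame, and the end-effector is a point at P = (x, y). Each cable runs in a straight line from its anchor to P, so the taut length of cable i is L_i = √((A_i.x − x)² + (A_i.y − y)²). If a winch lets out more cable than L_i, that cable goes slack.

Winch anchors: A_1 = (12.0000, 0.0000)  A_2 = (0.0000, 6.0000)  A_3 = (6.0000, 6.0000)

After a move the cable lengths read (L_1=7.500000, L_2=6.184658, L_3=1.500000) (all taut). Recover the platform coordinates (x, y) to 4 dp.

circle eqns → linear via eq_j − eq_1; set k_j = A_j·A_j − L_j²
k_1 = 144.0000+0.0000−56.2500 = 87.7500
24.0000·x − 12.0000·y = k_1−k_2 = 90.0000
12.0000·x − 12.0000·y = k_1−k_3 = 18.0000
solve first two rows → x=6.0000, y=4.5000

(6.0000, 4.5000)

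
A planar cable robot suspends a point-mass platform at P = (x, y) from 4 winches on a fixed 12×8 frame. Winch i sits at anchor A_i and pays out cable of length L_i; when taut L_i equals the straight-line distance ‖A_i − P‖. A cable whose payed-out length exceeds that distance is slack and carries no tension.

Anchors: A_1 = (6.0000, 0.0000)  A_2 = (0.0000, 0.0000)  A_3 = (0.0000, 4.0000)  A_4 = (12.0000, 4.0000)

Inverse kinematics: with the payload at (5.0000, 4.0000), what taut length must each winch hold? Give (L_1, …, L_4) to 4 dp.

(4.1231, 6.4031, 5.0000, 7.0000)

L_1 = √((6.0000−5.0000)² + (0.0000−4.0000)²) = 4.1231
L_2 = √((0.0000−5.0000)² + (0.0000−4.0000)²) = 6.4031
L_3 = √((0.0000−5.0000)² + (4.0000−4.0000)²) = 5.0000
L_4 = √((12.0000−5.0000)² + (4.0000−4.0000)²) = 7.0000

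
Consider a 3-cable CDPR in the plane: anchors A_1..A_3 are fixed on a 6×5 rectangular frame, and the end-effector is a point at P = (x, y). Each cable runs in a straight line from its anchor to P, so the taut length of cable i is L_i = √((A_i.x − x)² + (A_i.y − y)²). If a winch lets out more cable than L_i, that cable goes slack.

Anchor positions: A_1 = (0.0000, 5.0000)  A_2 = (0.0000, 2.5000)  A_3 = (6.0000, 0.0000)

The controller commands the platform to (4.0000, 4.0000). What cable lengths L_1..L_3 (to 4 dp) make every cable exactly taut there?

(4.1231, 4.2720, 4.4721)

cable 1: Δx=-4.0000, Δy=1.0000; L_1 = √(Δx²+Δy²) = 4.1231
cable 2: Δx=-4.0000, Δy=-1.5000; L_2 = √(Δx²+Δy²) = 4.2720
cable 3: Δx=2.0000, Δy=-4.0000; L_3 = √(Δx²+Δy²) = 4.4721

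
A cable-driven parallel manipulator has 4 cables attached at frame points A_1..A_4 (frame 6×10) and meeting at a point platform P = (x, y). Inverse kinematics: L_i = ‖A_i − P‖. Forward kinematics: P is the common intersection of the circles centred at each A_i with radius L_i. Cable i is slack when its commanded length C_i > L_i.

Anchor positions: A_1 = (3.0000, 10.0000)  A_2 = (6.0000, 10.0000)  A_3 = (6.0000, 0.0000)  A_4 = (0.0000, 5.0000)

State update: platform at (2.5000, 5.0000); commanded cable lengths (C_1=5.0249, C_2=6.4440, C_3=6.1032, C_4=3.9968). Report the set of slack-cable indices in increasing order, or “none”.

2, 4

cable 1: L_1 = ‖A_1−P‖ = 5.0249;  C_1 = 5.0249 → taut
cable 2: L_2 = ‖A_2−P‖ = 6.1033;  C_2 = 6.4440 → slack
cable 3: L_3 = ‖A_3−P‖ = 6.1033;  C_3 = 6.1032 → taut
cable 4: L_4 = ‖A_4−P‖ = 2.5000;  C_4 = 3.9968 → slack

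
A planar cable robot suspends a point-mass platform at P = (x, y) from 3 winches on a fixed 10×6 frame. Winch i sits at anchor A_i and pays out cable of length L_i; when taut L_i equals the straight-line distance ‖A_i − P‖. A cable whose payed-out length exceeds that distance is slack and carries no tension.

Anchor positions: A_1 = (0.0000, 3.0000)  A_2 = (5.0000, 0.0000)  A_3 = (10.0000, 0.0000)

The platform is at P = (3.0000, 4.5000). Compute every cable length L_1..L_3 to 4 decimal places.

L_1: Δ = A_1−P = (-3.0000, -1.5000) → ‖Δ‖ = √11.2500 = 3.3541
L_2: Δ = A_2−P = (2.0000, -4.5000) → ‖Δ‖ = √24.2500 = 4.9244
L_3: Δ = A_3−P = (7.0000, -4.5000) → ‖Δ‖ = √69.2500 = 8.3217

(3.3541, 4.9244, 8.3217)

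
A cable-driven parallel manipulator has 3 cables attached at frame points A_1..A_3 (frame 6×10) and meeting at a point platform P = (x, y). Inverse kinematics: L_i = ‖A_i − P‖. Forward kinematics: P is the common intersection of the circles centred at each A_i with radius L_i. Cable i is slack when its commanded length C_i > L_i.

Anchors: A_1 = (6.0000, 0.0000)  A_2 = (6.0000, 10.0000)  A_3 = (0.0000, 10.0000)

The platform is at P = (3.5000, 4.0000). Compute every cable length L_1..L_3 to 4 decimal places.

cable 1: Δx=2.5000, Δy=-4.0000; L_1 = √(Δx²+Δy²) = 4.7170
cable 2: Δx=2.5000, Δy=6.0000; L_2 = √(Δx²+Δy²) = 6.5000
cable 3: Δx=-3.5000, Δy=6.0000; L_3 = √(Δx²+Δy²) = 6.9462

(4.7170, 6.5000, 6.9462)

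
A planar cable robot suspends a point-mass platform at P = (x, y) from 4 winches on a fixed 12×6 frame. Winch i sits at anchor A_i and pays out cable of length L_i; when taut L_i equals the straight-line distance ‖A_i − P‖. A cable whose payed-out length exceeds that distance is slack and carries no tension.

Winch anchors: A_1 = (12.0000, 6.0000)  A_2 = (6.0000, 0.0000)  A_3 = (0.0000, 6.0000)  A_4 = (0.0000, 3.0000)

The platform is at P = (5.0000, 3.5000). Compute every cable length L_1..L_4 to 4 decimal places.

L_1 = √((12.0000−5.0000)² + (6.0000−3.5000)²) = 7.4330
L_2 = √((6.0000−5.0000)² + (0.0000−3.5000)²) = 3.6401
L_3 = √((0.0000−5.0000)² + (6.0000−3.5000)²) = 5.5902
L_4 = √((0.0000−5.0000)² + (3.0000−3.5000)²) = 5.0249

(7.4330, 3.6401, 5.5902, 5.0249)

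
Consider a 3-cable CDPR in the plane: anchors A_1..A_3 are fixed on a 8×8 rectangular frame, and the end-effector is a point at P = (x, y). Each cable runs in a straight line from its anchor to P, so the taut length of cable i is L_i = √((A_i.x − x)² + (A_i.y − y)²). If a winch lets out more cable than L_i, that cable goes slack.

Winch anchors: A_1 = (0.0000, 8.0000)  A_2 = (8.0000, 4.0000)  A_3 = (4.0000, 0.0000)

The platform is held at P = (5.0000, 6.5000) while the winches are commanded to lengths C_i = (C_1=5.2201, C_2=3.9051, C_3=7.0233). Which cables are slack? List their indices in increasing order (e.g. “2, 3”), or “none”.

cable 1: √((-5.0000)²+(1.5000)²)=5.2202, C_1=5.2201: taut
cable 2: √((3.0000)²+(-2.5000)²)=3.9051, C_2=3.9051: taut
cable 3: √((-1.0000)²+(-6.5000)²)=6.5765, C_3=7.0233: slack

3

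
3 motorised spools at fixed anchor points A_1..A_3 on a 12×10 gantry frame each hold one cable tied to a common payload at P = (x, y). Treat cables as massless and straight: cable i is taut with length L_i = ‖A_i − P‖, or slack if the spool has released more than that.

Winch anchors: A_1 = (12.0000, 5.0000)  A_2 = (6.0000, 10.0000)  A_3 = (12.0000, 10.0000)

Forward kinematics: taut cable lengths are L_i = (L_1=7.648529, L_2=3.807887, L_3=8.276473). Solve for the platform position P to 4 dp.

each cable: (A_i−P)·(A_i−P) = L_i²; let c_i = ‖A_i‖²−L_i²
c_1 = 144.0000+25.0000−58.5000 = 110.5000
row 1: 12.0000x − 10.0000y = -11.0000  (c_2=121.5000)
row 2: 0.0000x − 10.0000y = -65.0000  (c_3=175.5000)
Cramer on rows 1–2 → x = 4.5000, y = 6.5000

(4.5000, 6.5000)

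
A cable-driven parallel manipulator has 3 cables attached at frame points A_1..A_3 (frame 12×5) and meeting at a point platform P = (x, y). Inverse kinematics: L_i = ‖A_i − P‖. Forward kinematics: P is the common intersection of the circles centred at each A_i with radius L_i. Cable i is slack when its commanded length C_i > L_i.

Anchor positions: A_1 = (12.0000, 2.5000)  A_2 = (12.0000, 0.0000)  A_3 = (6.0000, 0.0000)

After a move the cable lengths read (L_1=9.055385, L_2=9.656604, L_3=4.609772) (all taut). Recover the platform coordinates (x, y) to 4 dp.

(3.0000, 3.5000)

each cable: (A_i−P)·(A_i−P) = L_i²; let q_i = ‖A_i‖²−L_i²
q_1 = 144.0000+6.2500−82.0000 = 68.2500
row 1: 0.0000x + 5.0000y = 17.5000  (q_2=50.7500)
row 2: 12.0000x + 5.0000y = 53.5000  (q_3=14.7500)
Cramer on rows 1–2 → x = 3.0000, y = 3.5000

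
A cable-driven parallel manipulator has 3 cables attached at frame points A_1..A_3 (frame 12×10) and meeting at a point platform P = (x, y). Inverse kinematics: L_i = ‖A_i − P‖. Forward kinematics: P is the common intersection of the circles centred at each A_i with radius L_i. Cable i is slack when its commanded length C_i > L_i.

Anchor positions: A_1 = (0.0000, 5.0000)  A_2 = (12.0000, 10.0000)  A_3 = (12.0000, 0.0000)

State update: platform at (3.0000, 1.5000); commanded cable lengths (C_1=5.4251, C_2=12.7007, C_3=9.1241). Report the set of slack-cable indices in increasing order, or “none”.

cable 1: √((-3.0000)²+(3.5000)²)=4.6098, C_1=5.4251: slack
cable 2: √((9.0000)²+(8.5000)²)=12.3794, C_2=12.7007: slack
cable 3: √((9.0000)²+(-1.5000)²)=9.1241, C_3=9.1241: taut

1, 2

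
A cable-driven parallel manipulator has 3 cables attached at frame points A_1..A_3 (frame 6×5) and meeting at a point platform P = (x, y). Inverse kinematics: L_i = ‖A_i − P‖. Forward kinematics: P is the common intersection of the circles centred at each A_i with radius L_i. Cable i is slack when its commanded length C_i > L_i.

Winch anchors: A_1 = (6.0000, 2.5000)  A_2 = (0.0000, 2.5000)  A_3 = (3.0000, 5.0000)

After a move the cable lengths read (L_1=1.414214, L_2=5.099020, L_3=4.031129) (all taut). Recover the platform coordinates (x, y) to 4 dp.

(5.0000, 1.5000)

expand ‖A_i−P‖²=L_i² and subtract eq 1 (k_i ≔ ‖A_i‖²−L_i²)
k_1 = 36.0000+6.2500−2.0000 = 40.2500
eq1−eq2 → [12.0000  0.0000]·P = 60.0000
eq1−eq3 → [6.0000  -5.0000]·P = 22.5000
2×2 solve → P = (5.0000, 1.5000)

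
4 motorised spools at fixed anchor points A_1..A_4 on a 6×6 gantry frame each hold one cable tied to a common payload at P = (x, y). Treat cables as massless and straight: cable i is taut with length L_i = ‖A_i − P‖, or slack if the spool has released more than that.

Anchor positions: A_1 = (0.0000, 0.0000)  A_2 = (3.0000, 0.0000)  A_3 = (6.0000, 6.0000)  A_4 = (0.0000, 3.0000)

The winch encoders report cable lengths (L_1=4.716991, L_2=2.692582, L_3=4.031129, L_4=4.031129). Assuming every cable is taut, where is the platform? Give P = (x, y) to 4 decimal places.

(4.0000, 2.5000)

circle eqns → linear via eq_j − eq_1; set k_j = A_j·A_j − L_j²
k_1 = 0.0000+0.0000−22.2500 = -22.2500
-6.0000·x + 0.0000·y = k_1−k_2 = -24.0000
-12.0000·x − 12.0000·y = k_1−k_3 = -78.0000
0.0000·x − 6.0000·y = k_1−k_4 = -15.0000
solve first two rows → x=4.0000, y=2.5000
check cable 4: ‖A_4−P‖² = 16.2500 ≈ L_4² = 16.2500 ✓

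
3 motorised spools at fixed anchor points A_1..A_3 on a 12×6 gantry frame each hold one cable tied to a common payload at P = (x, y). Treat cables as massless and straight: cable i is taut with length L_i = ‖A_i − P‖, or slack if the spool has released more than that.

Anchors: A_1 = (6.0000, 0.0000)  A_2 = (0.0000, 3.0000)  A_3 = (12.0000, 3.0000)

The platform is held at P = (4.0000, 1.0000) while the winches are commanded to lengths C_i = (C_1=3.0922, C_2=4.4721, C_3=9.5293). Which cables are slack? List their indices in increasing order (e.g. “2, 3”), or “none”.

cable 1: √((2.0000)²+(-1.0000)²)=2.2361, C_1=3.0922: slack
cable 2: √((-4.0000)²+(2.0000)²)=4.4721, C_2=4.4721: taut
cable 3: √((8.0000)²+(2.0000)²)=8.2462, C_3=9.5293: slack

1, 3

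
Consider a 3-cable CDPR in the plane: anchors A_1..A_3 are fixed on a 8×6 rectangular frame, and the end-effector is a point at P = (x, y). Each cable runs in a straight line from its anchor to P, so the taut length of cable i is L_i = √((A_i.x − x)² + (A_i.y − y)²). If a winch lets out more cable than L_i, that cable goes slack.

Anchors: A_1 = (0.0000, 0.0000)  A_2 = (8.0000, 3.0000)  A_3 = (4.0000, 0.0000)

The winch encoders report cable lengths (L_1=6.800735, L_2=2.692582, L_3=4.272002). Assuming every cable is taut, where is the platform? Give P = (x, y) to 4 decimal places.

(5.5000, 4.0000)

circle eqns → linear via eq_j − eq_1; set q_j = A_j·A_j − L_j²
q_1 = 0.0000+0.0000−46.2500 = -46.2500
-16.0000·x − 6.0000·y = q_1−q_2 = -112.0000
-8.0000·x + 0.0000·y = q_1−q_3 = -44.0000
solve first two rows → x=5.5000, y=4.0000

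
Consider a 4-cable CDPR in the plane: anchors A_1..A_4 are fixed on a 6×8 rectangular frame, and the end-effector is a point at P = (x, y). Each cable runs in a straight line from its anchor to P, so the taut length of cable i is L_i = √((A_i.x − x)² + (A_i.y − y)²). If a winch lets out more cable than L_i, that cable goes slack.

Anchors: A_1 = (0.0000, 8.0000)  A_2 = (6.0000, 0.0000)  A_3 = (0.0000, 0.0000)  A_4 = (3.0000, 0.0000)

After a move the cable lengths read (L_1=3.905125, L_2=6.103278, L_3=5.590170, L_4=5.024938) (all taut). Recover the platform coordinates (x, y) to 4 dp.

(2.5000, 5.0000)

circle eqns → linear via eq_j − eq_1; set k_j = A_j·A_j − L_j²
k_1 = 0.0000+64.0000−15.2500 = 48.7500
-12.0000·x + 16.0000·y = k_1−k_2 = 50.0000
0.0000·x + 16.0000·y = k_1−k_3 = 80.0000
-6.0000·x + 16.0000·y = k_1−k_4 = 65.0000
solve first two rows → x=2.5000, y=5.0000
check cable 4: ‖A_4−P‖² = 25.2500 ≈ L_4² = 25.2500 ✓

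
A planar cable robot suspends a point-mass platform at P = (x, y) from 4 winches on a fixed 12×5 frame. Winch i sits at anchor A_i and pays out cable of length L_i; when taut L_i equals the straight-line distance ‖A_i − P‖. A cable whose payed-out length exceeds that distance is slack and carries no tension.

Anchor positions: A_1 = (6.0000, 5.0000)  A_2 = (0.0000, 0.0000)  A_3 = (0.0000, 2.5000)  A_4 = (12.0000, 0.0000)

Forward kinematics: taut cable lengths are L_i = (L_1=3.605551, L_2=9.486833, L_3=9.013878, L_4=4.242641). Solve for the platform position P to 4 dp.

(9.0000, 3.0000)

circle eqns → linear via eq_j − eq_1; set q_j = A_j·A_j − L_j²
q_1 = 36.0000+25.0000−13.0000 = 48.0000
12.0000·x + 10.0000·y = q_1−q_2 = 138.0000
12.0000·x + 5.0000·y = q_1−q_3 = 123.0000
-12.0000·x + 10.0000·y = q_1−q_4 = -78.0000
solve first two rows → x=9.0000, y=3.0000
check cable 4: ‖A_4−P‖² = 18.0000 ≈ L_4² = 18.0000 ✓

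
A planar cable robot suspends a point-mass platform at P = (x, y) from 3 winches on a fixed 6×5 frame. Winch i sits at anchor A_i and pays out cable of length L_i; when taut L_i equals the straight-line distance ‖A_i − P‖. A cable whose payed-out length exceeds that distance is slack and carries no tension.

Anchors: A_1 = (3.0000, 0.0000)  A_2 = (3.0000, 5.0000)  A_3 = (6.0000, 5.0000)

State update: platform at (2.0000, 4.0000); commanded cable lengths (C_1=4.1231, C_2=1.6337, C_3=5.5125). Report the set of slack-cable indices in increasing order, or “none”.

2, 3

cable 1: √((1.0000)²+(-4.0000)²)=4.1231, C_1=4.1231: taut
cable 2: √((1.0000)²+(1.0000)²)=1.4142, C_2=1.6337: slack
cable 3: √((4.0000)²+(1.0000)²)=4.1231, C_3=5.5125: slack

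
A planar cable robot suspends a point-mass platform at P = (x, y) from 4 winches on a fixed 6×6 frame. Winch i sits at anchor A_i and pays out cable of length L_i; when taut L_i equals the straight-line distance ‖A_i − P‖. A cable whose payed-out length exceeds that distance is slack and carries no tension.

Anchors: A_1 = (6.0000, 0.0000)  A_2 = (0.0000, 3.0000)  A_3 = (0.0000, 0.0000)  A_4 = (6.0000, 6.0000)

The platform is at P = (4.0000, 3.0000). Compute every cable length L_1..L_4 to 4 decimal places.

(3.6056, 4.0000, 5.0000, 3.6056)

cable 1: Δx=2.0000, Δy=-3.0000; L_1 = √(Δx²+Δy²) = 3.6056
cable 2: Δx=-4.0000, Δy=0.0000; L_2 = √(Δx²+Δy²) = 4.0000
cable 3: Δx=-4.0000, Δy=-3.0000; L_3 = √(Δx²+Δy²) = 5.0000
cable 4: Δx=2.0000, Δy=3.0000; L_4 = √(Δx²+Δy²) = 3.6056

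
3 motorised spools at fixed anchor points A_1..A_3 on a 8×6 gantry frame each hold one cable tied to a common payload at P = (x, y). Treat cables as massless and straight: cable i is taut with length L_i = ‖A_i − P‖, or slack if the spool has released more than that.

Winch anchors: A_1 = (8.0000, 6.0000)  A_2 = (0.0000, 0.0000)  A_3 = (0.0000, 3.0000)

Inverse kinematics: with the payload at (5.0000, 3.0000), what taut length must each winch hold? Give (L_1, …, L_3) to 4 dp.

(4.2426, 5.8310, 5.0000)

L_1 = √((8.0000−5.0000)² + (6.0000−3.0000)²) = 4.2426
L_2 = √((0.0000−5.0000)² + (0.0000−3.0000)²) = 5.8310
L_3 = √((0.0000−5.0000)² + (3.0000−3.0000)²) = 5.0000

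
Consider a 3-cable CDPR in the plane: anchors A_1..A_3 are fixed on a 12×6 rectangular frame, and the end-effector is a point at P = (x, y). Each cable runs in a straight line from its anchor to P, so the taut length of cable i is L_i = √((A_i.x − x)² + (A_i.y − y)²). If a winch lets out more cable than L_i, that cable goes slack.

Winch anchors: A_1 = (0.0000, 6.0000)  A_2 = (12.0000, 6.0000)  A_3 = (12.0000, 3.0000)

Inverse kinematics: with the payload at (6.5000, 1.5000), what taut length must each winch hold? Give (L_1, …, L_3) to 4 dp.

(7.9057, 7.1063, 5.7009)

cable 1: Δx=-6.5000, Δy=4.5000; L_1 = √(Δx²+Δy²) = 7.9057
cable 2: Δx=5.5000, Δy=4.5000; L_2 = √(Δx²+Δy²) = 7.1063
cable 3: Δx=5.5000, Δy=1.5000; L_3 = √(Δx²+Δy²) = 5.7009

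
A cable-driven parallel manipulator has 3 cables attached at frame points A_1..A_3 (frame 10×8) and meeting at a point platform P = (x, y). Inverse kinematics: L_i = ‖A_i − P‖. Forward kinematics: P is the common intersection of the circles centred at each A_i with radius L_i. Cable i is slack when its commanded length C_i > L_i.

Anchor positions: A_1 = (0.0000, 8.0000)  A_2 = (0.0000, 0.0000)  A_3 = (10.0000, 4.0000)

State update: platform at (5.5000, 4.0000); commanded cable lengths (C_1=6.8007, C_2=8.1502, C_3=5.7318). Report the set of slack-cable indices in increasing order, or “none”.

2, 3

cable 1: L_1 = ‖A_1−P‖ = 6.8007;  C_1 = 6.8007 → taut
cable 2: L_2 = ‖A_2−P‖ = 6.8007;  C_2 = 8.1502 → slack
cable 3: L_3 = ‖A_3−P‖ = 4.5000;  C_3 = 5.7318 → slack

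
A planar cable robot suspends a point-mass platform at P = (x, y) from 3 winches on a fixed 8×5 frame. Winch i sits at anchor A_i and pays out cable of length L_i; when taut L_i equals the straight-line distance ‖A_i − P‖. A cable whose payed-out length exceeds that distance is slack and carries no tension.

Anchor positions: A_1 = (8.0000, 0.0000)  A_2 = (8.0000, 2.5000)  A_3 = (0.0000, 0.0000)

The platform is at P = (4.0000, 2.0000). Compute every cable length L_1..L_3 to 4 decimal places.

cable 1: Δx=4.0000, Δy=-2.0000; L_1 = √(Δx²+Δy²) = 4.4721
cable 2: Δx=4.0000, Δy=0.5000; L_2 = √(Δx²+Δy²) = 4.0311
cable 3: Δx=-4.0000, Δy=-2.0000; L_3 = √(Δx²+Δy²) = 4.4721

(4.4721, 4.0311, 4.4721)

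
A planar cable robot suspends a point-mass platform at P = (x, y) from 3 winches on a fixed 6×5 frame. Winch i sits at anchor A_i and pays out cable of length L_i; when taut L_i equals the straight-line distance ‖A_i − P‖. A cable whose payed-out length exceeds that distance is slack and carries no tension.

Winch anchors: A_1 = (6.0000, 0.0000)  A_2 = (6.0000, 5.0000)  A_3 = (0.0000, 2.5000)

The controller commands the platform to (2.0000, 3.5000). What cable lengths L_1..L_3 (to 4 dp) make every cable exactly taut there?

L_1: Δ = A_1−P = (4.0000, -3.5000) → ‖Δ‖ = √28.2500 = 5.3151
L_2: Δ = A_2−P = (4.0000, 1.5000) → ‖Δ‖ = √18.2500 = 4.2720
L_3: Δ = A_3−P = (-2.0000, -1.0000) → ‖Δ‖ = √5.0000 = 2.2361

(5.3151, 4.2720, 2.2361)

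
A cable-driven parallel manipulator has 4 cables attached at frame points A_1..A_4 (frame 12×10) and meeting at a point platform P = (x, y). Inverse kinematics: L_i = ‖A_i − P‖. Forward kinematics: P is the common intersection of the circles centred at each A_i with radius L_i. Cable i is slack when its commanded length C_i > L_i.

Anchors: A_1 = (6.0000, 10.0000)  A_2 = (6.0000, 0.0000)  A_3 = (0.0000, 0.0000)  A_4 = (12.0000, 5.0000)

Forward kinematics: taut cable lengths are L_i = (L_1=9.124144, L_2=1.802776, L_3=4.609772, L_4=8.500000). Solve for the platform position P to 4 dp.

each cable: (A_i−P)·(A_i−P) = L_i²; let c_i = ‖A_i‖²−L_i²
c_1 = 36.0000+100.0000−83.2500 = 52.7500
row 1: 0.0000x + 20.0000y = 20.0000  (c_2=32.7500)
row 2: 12.0000x + 20.0000y = 74.0000  (c_3=-21.2500)
row 3: -12.0000x + 10.0000y = -44.0000  (c_4=96.7500)
Cramer on rows 1–2 → x = 4.5000, y = 1.0000
check cable 4: ‖A_4−P‖² = 72.2500 ≈ L_4² = 72.2500 ✓

(4.5000, 1.0000)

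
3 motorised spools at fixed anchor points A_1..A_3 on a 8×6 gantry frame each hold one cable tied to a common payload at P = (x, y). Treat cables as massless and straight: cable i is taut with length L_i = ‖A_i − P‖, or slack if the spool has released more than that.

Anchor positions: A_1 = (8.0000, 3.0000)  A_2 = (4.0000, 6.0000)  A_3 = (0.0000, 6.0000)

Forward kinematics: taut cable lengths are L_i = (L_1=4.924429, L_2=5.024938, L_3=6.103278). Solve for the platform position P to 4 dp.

(3.5000, 1.0000)

circle eqns → linear via eq_j − eq_1; set k_j = A_j·A_j − L_j²
k_1 = 64.0000+9.0000−24.2500 = 48.7500
8.0000·x − 6.0000·y = k_1−k_2 = 22.0000
16.0000·x − 6.0000·y = k_1−k_3 = 50.0000
solve first two rows → x=3.5000, y=1.0000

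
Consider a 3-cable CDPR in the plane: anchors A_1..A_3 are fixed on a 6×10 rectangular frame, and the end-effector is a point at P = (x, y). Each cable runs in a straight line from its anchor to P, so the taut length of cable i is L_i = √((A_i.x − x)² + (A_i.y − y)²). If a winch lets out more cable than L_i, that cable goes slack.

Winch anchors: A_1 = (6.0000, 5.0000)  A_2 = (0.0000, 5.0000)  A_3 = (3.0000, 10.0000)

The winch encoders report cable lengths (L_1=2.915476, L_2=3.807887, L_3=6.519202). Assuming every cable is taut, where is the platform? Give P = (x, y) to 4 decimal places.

(3.5000, 3.5000)

each cable: (A_i−P)·(A_i−P) = L_i²; let k_i = ‖A_i‖²−L_i²
k_1 = 36.0000+25.0000−8.5000 = 52.5000
row 1: 12.0000x + 0.0000y = 42.0000  (k_2=10.5000)
row 2: 6.0000x − 10.0000y = -14.0000  (k_3=66.5000)
Cramer on rows 1–2 → x = 3.5000, y = 3.5000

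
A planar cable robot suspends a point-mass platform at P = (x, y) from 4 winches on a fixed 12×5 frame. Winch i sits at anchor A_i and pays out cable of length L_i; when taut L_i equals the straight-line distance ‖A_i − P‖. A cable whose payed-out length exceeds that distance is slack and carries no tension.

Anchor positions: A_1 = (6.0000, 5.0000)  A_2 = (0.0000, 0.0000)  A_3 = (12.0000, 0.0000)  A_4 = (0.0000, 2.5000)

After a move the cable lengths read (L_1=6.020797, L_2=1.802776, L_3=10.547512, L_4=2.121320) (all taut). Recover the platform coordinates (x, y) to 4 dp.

each cable: (A_i−P)·(A_i−P) = L_i²; let q_i = ‖A_i‖²−L_i²
q_1 = 36.0000+25.0000−36.2500 = 24.7500
row 1: 12.0000x + 10.0000y = 28.0000  (q_2=-3.2500)
row 2: -12.0000x + 10.0000y = -8.0000  (q_3=32.7500)
row 3: 12.0000x + 5.0000y = 23.0000  (q_4=1.7500)
Cramer on rows 1–2 → x = 1.5000, y = 1.0000
check cable 4: ‖A_4−P‖² = 4.5000 ≈ L_4² = 4.5000 ✓

(1.5000, 1.0000)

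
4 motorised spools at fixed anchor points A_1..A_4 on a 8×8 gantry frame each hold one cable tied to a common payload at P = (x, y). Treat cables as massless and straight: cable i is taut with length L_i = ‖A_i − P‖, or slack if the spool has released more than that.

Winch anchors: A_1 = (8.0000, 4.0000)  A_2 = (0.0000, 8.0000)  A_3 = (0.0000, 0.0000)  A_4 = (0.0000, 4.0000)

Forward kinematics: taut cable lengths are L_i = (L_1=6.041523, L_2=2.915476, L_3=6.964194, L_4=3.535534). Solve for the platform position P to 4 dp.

(2.5000, 6.5000)

expand ‖A_i−P‖²=L_i² and subtract eq 1 (c_i ≔ ‖A_i‖²−L_i²)
c_1 = 64.0000+16.0000−36.5000 = 43.5000
eq1−eq2 → [16.0000  -8.0000]·P = -12.0000
eq1−eq3 → [16.0000  8.0000]·P = 92.0000
eq1−eq4 → [16.0000  0.0000]·P = 40.0000
2×2 solve → P = (2.5000, 6.5000)
check cable 4: ‖A_4−P‖² = 12.5000 ≈ L_4² = 12.5000 ✓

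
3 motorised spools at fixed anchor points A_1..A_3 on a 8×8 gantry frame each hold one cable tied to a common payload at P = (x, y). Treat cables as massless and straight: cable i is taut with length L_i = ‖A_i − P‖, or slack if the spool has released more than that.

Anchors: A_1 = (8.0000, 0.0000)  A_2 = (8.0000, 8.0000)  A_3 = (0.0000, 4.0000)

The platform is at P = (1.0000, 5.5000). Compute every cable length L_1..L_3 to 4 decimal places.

(8.9022, 7.4330, 1.8028)

L_1 = √((8.0000−1.0000)² + (0.0000−5.5000)²) = 8.9022
L_2 = √((8.0000−1.0000)² + (8.0000−5.5000)²) = 7.4330
L_3 = √((0.0000−1.0000)² + (4.0000−5.5000)²) = 1.8028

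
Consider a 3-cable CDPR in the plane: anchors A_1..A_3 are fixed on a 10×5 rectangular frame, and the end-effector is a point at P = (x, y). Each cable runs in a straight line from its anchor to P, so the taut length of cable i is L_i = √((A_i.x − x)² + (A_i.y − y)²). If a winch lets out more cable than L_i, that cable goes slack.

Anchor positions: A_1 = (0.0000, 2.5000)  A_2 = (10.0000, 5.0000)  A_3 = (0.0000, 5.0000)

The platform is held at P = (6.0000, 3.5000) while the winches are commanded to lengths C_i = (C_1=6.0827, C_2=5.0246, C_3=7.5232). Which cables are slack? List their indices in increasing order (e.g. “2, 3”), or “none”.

2, 3

i=1: geometric 6.0828 vs commanded 6.0827 ⇒ taut
i=2: geometric 4.2720 vs commanded 5.0246 ⇒ slack
i=3: geometric 6.1847 vs commanded 7.5232 ⇒ slack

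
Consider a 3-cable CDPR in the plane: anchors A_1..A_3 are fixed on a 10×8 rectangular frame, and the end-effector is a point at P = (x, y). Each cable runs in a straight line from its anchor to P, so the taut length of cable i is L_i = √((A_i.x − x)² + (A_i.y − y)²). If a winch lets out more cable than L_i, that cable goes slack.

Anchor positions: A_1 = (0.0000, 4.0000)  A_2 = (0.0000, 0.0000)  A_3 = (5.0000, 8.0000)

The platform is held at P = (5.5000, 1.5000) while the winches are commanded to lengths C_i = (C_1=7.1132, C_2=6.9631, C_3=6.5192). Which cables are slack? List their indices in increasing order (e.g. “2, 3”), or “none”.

cable 1: √((-5.5000)²+(2.5000)²)=6.0415, C_1=7.1132: slack
cable 2: √((-5.5000)²+(-1.5000)²)=5.7009, C_2=6.9631: slack
cable 3: √((-0.5000)²+(6.5000)²)=6.5192, C_3=6.5192: taut

1, 2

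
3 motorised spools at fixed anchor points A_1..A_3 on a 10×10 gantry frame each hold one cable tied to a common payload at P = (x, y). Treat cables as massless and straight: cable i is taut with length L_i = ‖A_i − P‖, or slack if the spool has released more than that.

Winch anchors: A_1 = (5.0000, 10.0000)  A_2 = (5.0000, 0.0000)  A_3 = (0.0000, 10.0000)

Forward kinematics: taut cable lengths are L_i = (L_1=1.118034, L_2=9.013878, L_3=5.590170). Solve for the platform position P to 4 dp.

each cable: (A_i−P)·(A_i−P) = L_i²; let k_i = ‖A_i‖²−L_i²
k_1 = 25.0000+100.0000−1.2500 = 123.7500
row 1: 0.0000x + 20.0000y = 180.0000  (k_2=-56.2500)
row 2: 10.0000x + 0.0000y = 55.0000  (k_3=68.7500)
Cramer on rows 1–2 → x = 5.5000, y = 9.0000

(5.5000, 9.0000)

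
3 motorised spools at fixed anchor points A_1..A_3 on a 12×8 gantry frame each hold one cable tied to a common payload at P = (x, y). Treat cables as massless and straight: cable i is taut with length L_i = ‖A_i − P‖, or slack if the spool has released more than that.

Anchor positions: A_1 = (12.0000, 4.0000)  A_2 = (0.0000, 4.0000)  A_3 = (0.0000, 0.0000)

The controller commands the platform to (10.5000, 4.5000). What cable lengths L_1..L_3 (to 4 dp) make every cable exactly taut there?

(1.5811, 10.5119, 11.4237)

L_1: Δ = A_1−P = (1.5000, -0.5000) → ‖Δ‖ = √2.5000 = 1.5811
L_2: Δ = A_2−P = (-10.5000, -0.5000) → ‖Δ‖ = √110.5000 = 10.5119
L_3: Δ = A_3−P = (-10.5000, -4.5000) → ‖Δ‖ = √130.5000 = 11.4237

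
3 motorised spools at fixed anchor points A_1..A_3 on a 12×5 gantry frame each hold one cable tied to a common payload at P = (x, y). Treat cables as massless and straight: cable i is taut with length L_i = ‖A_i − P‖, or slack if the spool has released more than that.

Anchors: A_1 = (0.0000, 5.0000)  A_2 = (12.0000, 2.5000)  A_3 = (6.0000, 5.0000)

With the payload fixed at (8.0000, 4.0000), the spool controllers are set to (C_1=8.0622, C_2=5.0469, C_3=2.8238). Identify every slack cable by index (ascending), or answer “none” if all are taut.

cable 1: √((-8.0000)²+(1.0000)²)=8.0623, C_1=8.0622: taut
cable 2: √((4.0000)²+(-1.5000)²)=4.2720, C_2=5.0469: slack
cable 3: √((-2.0000)²+(1.0000)²)=2.2361, C_3=2.8238: slack

2, 3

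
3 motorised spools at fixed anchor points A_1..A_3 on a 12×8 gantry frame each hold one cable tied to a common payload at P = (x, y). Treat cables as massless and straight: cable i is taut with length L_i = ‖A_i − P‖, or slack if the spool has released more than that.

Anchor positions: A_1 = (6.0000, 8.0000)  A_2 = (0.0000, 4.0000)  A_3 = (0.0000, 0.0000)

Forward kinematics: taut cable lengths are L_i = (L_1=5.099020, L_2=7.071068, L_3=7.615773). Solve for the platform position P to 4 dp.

circle eqns → linear via eq_j − eq_1; set k_j = A_j·A_j − L_j²
k_1 = 36.0000+64.0000−26.0000 = 74.0000
12.0000·x + 8.0000·y = k_1−k_2 = 108.0000
12.0000·x + 16.0000·y = k_1−k_3 = 132.0000
solve first two rows → x=7.0000, y=3.0000

(7.0000, 3.0000)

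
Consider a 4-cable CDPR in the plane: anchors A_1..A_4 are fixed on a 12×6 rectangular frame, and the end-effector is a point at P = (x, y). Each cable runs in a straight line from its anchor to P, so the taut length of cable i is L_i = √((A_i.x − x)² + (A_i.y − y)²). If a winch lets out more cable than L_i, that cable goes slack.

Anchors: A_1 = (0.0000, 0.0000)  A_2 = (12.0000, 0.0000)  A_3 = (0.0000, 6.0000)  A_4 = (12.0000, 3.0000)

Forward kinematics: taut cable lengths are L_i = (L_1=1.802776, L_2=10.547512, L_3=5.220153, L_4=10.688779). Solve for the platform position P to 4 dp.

(1.5000, 1.0000)

circle eqns → linear via eq_j − eq_1; set c_j = A_j·A_j − L_j²
c_1 = 0.0000+0.0000−3.2500 = -3.2500
-24.0000·x + 0.0000·y = c_1−c_2 = -36.0000
0.0000·x − 12.0000·y = c_1−c_3 = -12.0000
-24.0000·x − 6.0000·y = c_1−c_4 = -42.0000
solve first two rows → x=1.5000, y=1.0000
check cable 4: ‖A_4−P‖² = 114.2500 ≈ L_4² = 114.2500 ✓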